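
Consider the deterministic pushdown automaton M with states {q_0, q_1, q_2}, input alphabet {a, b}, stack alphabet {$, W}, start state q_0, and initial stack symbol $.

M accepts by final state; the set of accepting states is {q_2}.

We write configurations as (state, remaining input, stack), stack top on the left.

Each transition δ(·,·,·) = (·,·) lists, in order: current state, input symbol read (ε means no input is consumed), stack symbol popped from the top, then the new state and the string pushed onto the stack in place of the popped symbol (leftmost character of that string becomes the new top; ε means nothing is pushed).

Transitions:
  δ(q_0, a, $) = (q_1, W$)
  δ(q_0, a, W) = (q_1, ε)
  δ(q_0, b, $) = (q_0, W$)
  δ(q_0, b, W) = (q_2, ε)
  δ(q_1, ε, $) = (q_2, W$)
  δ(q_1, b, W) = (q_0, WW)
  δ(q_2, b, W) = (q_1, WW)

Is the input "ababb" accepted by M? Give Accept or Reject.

Accept

(q_0, ababb, $)
  read a, top $: go to q_1, push W$ → (q_1, babb, W$)
  read b, top W: go to q_0, push WW → (q_0, abb, WW$)
  read a, top W: go to q_1, push ε → (q_1, bb, W$)
  read b, top W: go to q_0, push WW → (q_0, b, WW$)
  read b, top W: go to q_2, push ε → (q_2, ε, W$)
All input consumed; state q_2 ∈ F.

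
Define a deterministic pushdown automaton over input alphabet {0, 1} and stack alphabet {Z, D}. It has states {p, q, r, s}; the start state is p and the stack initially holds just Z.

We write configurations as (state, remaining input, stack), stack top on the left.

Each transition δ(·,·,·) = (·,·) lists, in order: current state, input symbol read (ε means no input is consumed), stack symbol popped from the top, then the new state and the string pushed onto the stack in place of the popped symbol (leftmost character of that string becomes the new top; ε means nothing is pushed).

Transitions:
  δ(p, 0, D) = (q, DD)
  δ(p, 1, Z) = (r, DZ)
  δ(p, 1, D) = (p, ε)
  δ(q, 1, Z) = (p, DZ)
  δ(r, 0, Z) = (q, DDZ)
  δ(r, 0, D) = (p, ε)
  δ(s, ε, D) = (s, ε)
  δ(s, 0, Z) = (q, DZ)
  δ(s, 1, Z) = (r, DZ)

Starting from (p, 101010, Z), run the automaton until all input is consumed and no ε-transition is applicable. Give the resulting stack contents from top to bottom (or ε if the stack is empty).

Z

(p, 101010, Z) ⊢ (r, 01010, DZ) ⊢ (p, 1010, Z) ⊢ (r, 010, DZ) ⊢ (p, 10, Z) ⊢ (r, 0, DZ) ⊢ (p, ε, Z)
All input consumed in state p with stack Z.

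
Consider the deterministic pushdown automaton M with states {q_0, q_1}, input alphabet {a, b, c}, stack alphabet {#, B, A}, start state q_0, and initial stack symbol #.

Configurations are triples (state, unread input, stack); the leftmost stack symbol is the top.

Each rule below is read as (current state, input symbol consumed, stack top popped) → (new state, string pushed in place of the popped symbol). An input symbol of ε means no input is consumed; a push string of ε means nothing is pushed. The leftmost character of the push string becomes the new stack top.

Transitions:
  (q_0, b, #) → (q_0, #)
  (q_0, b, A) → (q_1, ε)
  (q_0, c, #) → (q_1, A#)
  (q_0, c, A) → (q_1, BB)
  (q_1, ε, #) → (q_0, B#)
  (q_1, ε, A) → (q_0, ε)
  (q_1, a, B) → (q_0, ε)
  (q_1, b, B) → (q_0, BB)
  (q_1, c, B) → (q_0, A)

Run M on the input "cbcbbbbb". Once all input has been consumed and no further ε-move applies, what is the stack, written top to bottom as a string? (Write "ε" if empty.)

#

(q_0, cbcbbbbb, #)
  read c, top #: go to q_1, push A# → (q_1, bcbbbbb, A#)
  ε-move, top A: go to q_0, push ε → (q_0, bcbbbbb, #)
  read b, top #: go to q_0, push # → (q_0, cbbbbb, #)
  read c, top #: go to q_1, push A# → (q_1, bbbbb, A#)
  ε-move, top A: go to q_0, push ε → (q_0, bbbbb, #)
  read b, top #: go to q_0, push # → (q_0, bbbb, #)
  read b, top #: go to q_0, push # → (q_0, bbb, #)
  read b, top #: go to q_0, push # → (q_0, bb, #)
  read b, top #: go to q_0, push # → (q_0, b, #)
  read b, top #: go to q_0, push # → (q_0, ε, #)
All input consumed in state q_0 with stack #.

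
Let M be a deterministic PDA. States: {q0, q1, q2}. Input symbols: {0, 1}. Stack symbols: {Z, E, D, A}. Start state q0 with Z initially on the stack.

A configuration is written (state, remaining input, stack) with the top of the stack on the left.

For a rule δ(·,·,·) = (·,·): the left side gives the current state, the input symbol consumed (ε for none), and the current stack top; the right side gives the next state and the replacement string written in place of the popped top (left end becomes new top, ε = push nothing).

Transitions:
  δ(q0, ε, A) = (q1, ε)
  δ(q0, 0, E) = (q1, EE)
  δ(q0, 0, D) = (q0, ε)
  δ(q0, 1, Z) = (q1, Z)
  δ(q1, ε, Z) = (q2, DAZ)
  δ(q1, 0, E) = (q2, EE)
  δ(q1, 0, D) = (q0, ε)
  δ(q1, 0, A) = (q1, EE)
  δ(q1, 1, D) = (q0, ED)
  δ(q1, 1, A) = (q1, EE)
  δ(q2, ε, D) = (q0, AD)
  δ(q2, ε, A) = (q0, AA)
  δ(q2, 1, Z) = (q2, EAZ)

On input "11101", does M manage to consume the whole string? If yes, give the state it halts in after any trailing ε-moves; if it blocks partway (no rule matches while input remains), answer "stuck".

(q0, 11101, Z) ⊢ (q1, 1101, Z) ⊢ (q2, 1101, DAZ) ⊢ (q0, 1101, ADAZ) ⊢ (q1, 1101, DAZ) ⊢ (q0, 101, EDAZ)
No transition for (q0, 1, top E); M blocks with input 101 remaining.

stuck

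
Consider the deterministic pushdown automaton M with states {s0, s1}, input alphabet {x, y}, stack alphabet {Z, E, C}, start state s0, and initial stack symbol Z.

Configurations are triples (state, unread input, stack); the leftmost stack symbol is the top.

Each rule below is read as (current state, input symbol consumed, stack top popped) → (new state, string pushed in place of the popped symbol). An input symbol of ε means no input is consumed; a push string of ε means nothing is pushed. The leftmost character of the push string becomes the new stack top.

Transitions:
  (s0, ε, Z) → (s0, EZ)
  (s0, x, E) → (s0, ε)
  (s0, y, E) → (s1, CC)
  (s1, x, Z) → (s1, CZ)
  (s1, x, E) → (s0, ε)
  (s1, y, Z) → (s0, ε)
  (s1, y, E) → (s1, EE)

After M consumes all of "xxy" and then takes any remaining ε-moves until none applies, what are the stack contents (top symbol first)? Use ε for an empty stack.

(s0, xxy, Z)
  ε-move, top Z: go to s0, push EZ → (s0, xxy, EZ)
  read x, top E: go to s0, push ε → (s0, xy, Z)
  ε-move, top Z: go to s0, push EZ → (s0, xy, EZ)
  read x, top E: go to s0, push ε → (s0, y, Z)
  ε-move, top Z: go to s0, push EZ → (s0, y, EZ)
  read y, top E: go to s1, push CC → (s1, ε, CCZ)
All input consumed in state s1 with stack CCZ.

CCZ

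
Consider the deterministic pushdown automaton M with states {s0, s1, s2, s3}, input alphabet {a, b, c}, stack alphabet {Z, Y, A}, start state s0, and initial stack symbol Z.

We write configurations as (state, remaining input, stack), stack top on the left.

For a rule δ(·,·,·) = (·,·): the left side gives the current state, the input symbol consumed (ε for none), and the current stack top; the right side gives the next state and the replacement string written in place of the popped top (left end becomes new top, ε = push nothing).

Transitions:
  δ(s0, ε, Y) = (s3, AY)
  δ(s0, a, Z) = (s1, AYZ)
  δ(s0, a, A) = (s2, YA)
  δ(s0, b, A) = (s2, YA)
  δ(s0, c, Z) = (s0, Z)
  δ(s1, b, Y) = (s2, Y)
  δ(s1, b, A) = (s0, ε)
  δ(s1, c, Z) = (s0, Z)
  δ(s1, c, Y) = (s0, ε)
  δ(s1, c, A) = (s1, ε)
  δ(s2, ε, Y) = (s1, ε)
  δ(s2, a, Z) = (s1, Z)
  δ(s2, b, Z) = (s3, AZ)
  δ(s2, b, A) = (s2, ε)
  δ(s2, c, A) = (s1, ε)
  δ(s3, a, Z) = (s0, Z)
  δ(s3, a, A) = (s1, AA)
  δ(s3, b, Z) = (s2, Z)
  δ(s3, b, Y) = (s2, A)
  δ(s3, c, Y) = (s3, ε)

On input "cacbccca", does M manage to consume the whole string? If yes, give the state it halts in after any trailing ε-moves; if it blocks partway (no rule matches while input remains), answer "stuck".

(s0, cacbccca, Z)
  read c, top Z: go to s0, push Z → (s0, acbccca, Z)
  read a, top Z: go to s1, push AYZ → (s1, cbccca, AYZ)
  read c, top A: go to s1, push ε → (s1, bccca, YZ)
  read b, top Y: go to s2, push Y → (s2, ccca, YZ)
  ε-move, top Y: go to s1, push ε → (s1, ccca, Z)
  read c, top Z: go to s0, push Z → (s0, cca, Z)
  read c, top Z: go to s0, push Z → (s0, ca, Z)
  read c, top Z: go to s0, push Z → (s0, a, Z)
  read a, top Z: go to s1, push AYZ → (s1, ε, AYZ)
All input consumed; M is in state s1.

s1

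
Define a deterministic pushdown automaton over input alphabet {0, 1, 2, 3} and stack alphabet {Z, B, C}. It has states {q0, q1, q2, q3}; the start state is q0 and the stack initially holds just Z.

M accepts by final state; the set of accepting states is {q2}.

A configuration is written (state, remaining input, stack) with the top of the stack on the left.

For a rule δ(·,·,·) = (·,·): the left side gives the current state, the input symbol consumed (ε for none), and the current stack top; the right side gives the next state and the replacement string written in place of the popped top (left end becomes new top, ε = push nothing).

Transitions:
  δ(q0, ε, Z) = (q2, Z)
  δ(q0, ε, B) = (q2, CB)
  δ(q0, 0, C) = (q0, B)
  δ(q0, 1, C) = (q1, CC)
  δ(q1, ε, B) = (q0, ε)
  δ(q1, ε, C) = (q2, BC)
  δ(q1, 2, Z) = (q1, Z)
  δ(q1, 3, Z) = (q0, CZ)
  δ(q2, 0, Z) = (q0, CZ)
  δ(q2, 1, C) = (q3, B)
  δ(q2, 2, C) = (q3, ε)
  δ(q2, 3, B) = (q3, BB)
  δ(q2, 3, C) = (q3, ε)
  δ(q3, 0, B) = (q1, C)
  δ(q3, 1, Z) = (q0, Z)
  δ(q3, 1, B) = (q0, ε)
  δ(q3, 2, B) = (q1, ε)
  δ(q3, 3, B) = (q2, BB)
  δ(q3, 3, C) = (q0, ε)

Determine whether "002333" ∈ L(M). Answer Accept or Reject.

Accept

(q0, 002333, Z) ⊢ (q2, 002333, Z) ⊢ (q0, 02333, CZ) ⊢ (q0, 2333, BZ) ⊢ (q2, 2333, CBZ) ⊢ (q3, 333, BZ) ⊢ (q2, 33, BBZ) ⊢ (q3, 3, BBBZ) ⊢ (q2, ε, BBBBZ)
All input consumed; state q2 ∈ F.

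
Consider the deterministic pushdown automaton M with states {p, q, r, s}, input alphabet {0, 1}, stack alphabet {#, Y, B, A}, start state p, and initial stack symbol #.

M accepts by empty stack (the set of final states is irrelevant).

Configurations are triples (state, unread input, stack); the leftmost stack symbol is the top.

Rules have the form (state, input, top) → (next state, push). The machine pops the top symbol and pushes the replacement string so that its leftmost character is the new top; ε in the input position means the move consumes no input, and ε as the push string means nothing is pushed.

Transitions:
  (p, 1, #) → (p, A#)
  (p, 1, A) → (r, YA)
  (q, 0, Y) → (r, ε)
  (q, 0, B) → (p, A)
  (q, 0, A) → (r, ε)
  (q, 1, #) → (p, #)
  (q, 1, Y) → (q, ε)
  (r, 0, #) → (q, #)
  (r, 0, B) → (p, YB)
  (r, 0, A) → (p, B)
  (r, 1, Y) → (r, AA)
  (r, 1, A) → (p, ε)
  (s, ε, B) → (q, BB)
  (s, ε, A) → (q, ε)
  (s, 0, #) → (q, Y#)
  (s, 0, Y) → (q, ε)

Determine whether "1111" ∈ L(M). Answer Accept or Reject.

Reject

(p, 1111, #)
  read 1, top #: go to p, push A# → (p, 111, A#)
  read 1, top A: go to r, push YA → (r, 11, YA#)
  read 1, top Y: go to r, push AA → (r, 1, AAA#)
  read 1, top A: go to p, push ε → (p, ε, AA#)
All input consumed; stack is AA#, not empty, and no further ε-move applies.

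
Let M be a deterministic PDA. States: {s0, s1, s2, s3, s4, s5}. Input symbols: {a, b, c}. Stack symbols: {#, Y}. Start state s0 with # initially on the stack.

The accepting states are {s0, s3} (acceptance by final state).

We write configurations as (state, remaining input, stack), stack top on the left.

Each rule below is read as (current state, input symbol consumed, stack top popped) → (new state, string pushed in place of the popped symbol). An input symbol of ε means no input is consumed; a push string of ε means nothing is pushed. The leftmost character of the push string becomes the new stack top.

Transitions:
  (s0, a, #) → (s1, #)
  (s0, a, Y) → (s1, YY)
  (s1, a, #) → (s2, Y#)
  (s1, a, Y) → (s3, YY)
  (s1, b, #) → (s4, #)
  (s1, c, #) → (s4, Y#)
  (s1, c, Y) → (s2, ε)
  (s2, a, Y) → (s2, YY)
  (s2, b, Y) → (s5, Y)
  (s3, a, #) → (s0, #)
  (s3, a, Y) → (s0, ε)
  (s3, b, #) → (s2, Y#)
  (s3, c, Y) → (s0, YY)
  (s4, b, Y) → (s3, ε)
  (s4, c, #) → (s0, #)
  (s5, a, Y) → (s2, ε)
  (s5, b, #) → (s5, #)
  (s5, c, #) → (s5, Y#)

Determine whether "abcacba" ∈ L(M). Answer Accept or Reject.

(s0, abcacba, #)
  read a, top #: go to s1, push # → (s1, bcacba, #)
  read b, top #: go to s4, push # → (s4, cacba, #)
  read c, top #: go to s0, push # → (s0, acba, #)
  read a, top #: go to s1, push # → (s1, cba, #)
  read c, top #: go to s4, push Y# → (s4, ba, Y#)
  read b, top Y: go to s3, push ε → (s3, a, #)
  read a, top #: go to s0, push # → (s0, ε, #)
All input consumed; state s0 ∈ F.

Accept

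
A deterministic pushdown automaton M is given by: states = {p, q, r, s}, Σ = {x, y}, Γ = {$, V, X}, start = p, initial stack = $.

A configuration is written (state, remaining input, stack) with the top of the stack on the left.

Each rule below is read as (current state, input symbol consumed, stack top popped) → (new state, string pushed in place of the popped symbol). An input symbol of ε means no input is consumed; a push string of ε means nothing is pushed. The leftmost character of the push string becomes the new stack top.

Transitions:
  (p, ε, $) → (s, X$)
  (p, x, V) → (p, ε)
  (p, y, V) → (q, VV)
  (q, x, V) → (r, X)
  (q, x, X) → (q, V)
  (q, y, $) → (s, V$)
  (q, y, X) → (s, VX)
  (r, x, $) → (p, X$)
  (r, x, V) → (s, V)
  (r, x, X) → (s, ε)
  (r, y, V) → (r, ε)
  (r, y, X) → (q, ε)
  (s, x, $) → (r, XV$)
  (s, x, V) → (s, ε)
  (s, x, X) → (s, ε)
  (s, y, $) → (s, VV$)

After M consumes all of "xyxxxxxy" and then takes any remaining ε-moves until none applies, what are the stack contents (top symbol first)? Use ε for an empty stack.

VV$

(p, xyxxxxxy, $)
  ε-move, top $: go to s, push X$ → (s, xyxxxxxy, X$)
  read x, top X: go to s, push ε → (s, yxxxxxy, $)
  read y, top $: go to s, push VV$ → (s, xxxxxy, VV$)
  read x, top V: go to s, push ε → (s, xxxxy, V$)
  read x, top V: go to s, push ε → (s, xxxy, $)
  read x, top $: go to r, push XV$ → (r, xxy, XV$)
  read x, top X: go to s, push ε → (s, xy, V$)
  read x, top V: go to s, push ε → (s, y, $)
  read y, top $: go to s, push VV$ → (s, ε, VV$)
All input consumed in state s with stack VV$.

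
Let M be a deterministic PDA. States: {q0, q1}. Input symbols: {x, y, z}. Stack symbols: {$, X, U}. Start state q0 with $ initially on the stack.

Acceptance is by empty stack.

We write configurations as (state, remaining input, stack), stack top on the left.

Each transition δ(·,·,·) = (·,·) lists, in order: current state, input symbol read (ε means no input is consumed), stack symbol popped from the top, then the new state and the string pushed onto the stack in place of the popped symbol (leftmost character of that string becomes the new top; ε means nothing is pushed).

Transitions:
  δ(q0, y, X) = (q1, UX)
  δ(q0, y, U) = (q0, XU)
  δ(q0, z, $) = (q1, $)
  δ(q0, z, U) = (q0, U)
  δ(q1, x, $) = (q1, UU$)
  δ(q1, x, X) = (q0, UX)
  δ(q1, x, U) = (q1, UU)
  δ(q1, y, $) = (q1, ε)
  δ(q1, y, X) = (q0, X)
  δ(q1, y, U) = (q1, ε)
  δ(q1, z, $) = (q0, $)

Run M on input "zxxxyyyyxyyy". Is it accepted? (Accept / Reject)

(q0, zxxxyyyyxyyy, $)
  read z, top $: go to q1, push $ → (q1, xxxyyyyxyyy, $)
  read x, top $: go to q1, push UU$ → (q1, xxyyyyxyyy, UU$)
  read x, top U: go to q1, push UU → (q1, xyyyyxyyy, UUU$)
  read x, top U: go to q1, push UU → (q1, yyyyxyyy, UUUU$)
  read y, top U: go to q1, push ε → (q1, yyyxyyy, UUU$)
  read y, top U: go to q1, push ε → (q1, yyxyyy, UU$)
  read y, top U: go to q1, push ε → (q1, yxyyy, U$)
  read y, top U: go to q1, push ε → (q1, xyyy, $)
  read x, top $: go to q1, push UU$ → (q1, yyy, UU$)
  read y, top U: go to q1, push ε → (q1, yy, U$)
  read y, top U: go to q1, push ε → (q1, y, $)
  read y, top $: go to q1, push ε → (q1, ε, ε)
All input consumed and the stack is empty.

Accept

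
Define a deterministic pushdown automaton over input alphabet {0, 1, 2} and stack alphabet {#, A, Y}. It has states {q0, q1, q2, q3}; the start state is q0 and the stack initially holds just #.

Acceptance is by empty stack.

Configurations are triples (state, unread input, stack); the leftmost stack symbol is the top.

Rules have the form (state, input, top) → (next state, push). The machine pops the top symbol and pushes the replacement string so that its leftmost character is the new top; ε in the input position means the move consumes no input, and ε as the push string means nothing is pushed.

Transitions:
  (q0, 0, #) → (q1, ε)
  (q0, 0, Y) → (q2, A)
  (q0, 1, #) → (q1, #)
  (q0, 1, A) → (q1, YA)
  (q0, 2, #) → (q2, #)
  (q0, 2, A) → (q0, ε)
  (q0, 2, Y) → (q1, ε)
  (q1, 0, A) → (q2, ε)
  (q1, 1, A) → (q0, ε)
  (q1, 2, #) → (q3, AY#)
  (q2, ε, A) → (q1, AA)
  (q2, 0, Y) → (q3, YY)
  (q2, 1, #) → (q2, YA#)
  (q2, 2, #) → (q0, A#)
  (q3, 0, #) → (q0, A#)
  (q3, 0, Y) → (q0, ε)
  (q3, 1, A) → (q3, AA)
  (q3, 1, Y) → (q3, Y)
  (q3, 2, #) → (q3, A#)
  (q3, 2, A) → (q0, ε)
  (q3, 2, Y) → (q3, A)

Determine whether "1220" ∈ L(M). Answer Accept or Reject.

Reject

(q0, 1220, #)
  read 1, top #: go to q1, push # → (q1, 220, #)
  read 2, top #: go to q3, push AY# → (q3, 20, AY#)
  read 2, top A: go to q0, push ε → (q0, 0, Y#)
  read 0, top Y: go to q2, push A → (q2, ε, A#)
  ε-move, top A: go to q1, push AA → (q1, ε, AA#)
All input consumed; stack is AA#, not empty, and no further ε-move applies.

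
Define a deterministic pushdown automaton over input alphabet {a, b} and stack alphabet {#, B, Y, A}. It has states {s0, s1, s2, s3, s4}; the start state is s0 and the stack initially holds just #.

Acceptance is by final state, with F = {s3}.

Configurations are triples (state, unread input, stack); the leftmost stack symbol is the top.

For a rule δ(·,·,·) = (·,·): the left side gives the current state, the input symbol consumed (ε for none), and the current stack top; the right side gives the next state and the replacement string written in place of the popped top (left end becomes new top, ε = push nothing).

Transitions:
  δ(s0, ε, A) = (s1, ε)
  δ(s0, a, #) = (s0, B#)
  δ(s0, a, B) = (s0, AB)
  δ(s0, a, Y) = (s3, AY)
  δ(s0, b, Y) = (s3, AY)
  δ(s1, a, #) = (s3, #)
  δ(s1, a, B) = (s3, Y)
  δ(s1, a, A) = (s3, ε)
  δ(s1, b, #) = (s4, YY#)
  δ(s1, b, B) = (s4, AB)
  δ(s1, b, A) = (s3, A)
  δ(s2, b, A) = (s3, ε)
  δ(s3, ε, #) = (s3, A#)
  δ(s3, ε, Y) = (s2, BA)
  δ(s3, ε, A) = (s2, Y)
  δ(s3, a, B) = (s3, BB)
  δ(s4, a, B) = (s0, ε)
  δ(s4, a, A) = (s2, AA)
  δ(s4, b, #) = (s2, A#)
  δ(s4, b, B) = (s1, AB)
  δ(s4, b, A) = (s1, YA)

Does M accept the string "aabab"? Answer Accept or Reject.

(s0, aabab, #)
  read a, top #: go to s0, push B# → (s0, abab, B#)
  read a, top B: go to s0, push AB → (s0, bab, AB#)
  ε-move, top A: go to s1, push ε → (s1, bab, B#)
  read b, top B: go to s4, push AB → (s4, ab, AB#)
  read a, top A: go to s2, push AA → (s2, b, AAB#)
  read b, top A: go to s3, push ε → (s3, ε, AB#)
All input consumed; state s3 ∈ F.

Accept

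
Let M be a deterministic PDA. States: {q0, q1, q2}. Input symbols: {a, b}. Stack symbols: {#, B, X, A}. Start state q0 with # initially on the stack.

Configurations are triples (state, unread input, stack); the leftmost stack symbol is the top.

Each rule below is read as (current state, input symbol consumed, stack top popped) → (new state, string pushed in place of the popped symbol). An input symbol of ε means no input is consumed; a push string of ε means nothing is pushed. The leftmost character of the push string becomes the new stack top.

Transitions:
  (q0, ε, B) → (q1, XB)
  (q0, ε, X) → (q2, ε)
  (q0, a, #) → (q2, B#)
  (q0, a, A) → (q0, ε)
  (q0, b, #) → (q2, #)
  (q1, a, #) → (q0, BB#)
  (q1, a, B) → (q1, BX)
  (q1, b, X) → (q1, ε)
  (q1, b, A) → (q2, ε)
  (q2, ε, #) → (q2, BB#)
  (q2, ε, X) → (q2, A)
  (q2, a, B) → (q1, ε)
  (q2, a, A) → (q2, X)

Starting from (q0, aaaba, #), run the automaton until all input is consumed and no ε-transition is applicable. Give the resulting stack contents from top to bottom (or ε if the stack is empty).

(q0, aaaba, #)
  read a, top #: go to q2, push B# → (q2, aaba, B#)
  read a, top B: go to q1, push ε → (q1, aba, #)
  read a, top #: go to q0, push BB# → (q0, ba, BB#)
  ε-move, top B: go to q1, push XB → (q1, ba, XBB#)
  read b, top X: go to q1, push ε → (q1, a, BB#)
  read a, top B: go to q1, push BX → (q1, ε, BXB#)
All input consumed in state q1 with stack BXB#.

BXB#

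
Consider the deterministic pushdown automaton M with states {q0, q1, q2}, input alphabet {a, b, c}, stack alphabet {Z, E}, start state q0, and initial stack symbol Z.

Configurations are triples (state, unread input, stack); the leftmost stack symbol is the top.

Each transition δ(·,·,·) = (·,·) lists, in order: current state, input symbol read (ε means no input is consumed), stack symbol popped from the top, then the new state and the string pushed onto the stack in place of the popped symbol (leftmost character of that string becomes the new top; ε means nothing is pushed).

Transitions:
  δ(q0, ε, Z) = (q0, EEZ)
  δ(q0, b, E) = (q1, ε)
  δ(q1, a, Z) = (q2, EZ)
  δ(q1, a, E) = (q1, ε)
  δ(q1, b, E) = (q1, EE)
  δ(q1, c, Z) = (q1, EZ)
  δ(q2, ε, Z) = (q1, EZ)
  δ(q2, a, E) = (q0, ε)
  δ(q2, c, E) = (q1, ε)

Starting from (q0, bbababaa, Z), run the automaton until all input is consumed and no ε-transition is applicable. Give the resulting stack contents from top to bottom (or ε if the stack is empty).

(q0, bbababaa, Z)
  ε-move, top Z: go to q0, push EEZ → (q0, bbababaa, EEZ)
  read b, top E: go to q1, push ε → (q1, bababaa, EZ)
  read b, top E: go to q1, push EE → (q1, ababaa, EEZ)
  read a, top E: go to q1, push ε → (q1, babaa, EZ)
  read b, top E: go to q1, push EE → (q1, abaa, EEZ)
  read a, top E: go to q1, push ε → (q1, baa, EZ)
  read b, top E: go to q1, push EE → (q1, aa, EEZ)
  read a, top E: go to q1, push ε → (q1, a, EZ)
  read a, top E: go to q1, push ε → (q1, ε, Z)
All input consumed in state q1 with stack Z.

Z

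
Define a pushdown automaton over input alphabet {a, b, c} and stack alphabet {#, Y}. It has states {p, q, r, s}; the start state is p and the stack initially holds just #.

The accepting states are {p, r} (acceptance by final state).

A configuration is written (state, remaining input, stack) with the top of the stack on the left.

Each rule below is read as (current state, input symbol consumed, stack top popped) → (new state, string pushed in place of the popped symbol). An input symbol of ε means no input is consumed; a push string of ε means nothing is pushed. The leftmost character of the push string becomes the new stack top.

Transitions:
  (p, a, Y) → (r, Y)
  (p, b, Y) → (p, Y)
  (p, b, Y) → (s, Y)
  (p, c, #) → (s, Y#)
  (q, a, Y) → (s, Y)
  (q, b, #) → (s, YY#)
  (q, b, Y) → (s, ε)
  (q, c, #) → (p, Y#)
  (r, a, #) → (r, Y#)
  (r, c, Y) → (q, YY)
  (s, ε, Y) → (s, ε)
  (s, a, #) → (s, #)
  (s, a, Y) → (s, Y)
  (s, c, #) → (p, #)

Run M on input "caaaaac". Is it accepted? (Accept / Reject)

Accept

One accepting computation: (p, caaaaac, #) ⊢ (s, aaaaac, Y#) ⊢ (s, aaaaac, #) ⊢ (s, aaaac, #) ⊢ (s, aaac, #) ⊢ (s, aac, #) ⊢ (s, ac, #) ⊢ (s, c, #) ⊢ (p, ε, #)
All input consumed and state p ∈ F.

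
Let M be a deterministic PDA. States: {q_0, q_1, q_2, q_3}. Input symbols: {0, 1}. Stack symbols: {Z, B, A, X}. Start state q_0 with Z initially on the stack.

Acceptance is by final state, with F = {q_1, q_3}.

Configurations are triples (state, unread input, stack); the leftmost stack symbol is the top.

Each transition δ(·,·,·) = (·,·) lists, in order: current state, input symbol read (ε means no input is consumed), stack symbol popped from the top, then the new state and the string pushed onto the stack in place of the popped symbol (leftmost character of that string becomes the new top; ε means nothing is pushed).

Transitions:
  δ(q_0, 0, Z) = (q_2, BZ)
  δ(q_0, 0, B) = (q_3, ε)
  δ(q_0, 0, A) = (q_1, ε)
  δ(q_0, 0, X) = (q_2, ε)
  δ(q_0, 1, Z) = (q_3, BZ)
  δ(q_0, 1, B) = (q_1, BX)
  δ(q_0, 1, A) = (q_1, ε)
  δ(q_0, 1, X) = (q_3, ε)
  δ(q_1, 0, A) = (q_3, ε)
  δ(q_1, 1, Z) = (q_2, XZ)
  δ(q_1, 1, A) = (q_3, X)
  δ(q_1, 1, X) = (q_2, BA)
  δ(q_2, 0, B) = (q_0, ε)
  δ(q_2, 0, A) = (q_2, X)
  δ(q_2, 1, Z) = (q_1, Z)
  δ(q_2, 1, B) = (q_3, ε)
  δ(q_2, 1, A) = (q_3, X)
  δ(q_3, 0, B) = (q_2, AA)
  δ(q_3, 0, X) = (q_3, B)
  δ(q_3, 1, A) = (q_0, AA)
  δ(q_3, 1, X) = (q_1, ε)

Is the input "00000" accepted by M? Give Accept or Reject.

(q_0, 00000, Z)
  read 0, top Z: go to q_2, push BZ → (q_2, 0000, BZ)
  read 0, top B: go to q_0, push ε → (q_0, 000, Z)
  read 0, top Z: go to q_2, push BZ → (q_2, 00, BZ)
  read 0, top B: go to q_0, push ε → (q_0, 0, Z)
  read 0, top Z: go to q_2, push BZ → (q_2, ε, BZ)
All input consumed; state q_2 ∉ F and no further ε-move applies.

Reject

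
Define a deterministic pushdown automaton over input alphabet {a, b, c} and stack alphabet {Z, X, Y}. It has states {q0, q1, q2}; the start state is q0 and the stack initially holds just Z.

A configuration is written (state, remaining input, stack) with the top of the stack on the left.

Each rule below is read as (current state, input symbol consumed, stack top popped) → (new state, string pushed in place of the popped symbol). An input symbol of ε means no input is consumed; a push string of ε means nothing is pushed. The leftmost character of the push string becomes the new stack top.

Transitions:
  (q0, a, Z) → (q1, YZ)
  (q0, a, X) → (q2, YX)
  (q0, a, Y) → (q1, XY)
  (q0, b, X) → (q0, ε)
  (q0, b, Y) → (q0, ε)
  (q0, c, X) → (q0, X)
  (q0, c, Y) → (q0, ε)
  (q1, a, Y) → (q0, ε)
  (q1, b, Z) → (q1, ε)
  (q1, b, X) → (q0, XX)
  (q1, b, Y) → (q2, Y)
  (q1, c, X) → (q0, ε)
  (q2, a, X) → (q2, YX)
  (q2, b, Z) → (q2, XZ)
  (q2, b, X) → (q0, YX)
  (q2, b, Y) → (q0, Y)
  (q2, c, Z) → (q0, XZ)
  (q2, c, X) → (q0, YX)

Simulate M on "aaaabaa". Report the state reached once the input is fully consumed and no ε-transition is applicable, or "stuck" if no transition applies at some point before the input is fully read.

stuck

(q0, aaaabaa, Z)
  read a, top Z: go to q1, push YZ → (q1, aaabaa, YZ)
  read a, top Y: go to q0, push ε → (q0, aabaa, Z)
  read a, top Z: go to q1, push YZ → (q1, abaa, YZ)
  read a, top Y: go to q0, push ε → (q0, baa, Z)
No transition for (q0, b, top Z); M blocks with input baa remaining.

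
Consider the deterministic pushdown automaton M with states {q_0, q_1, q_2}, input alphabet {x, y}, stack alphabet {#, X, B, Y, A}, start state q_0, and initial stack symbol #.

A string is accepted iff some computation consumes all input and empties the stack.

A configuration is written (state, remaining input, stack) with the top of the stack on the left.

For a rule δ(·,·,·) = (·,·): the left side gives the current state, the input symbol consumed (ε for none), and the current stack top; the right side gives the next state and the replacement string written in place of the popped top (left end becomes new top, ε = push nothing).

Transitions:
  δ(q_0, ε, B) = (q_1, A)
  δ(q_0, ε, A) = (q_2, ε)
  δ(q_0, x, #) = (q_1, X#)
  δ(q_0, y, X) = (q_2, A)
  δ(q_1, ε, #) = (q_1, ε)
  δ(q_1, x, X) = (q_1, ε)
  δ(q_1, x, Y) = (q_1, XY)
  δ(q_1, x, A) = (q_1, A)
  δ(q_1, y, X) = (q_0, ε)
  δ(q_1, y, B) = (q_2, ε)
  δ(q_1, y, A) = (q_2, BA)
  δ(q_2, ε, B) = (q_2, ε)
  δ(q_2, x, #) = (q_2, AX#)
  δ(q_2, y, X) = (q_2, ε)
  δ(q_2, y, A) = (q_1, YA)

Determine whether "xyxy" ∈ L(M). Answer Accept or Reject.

(q_0, xyxy, #)
  read x, top #: go to q_1, push X# → (q_1, yxy, X#)
  read y, top X: go to q_0, push ε → (q_0, xy, #)
  read x, top #: go to q_1, push X# → (q_1, y, X#)
  read y, top X: go to q_0, push ε → (q_0, ε, #)
All input consumed; stack is #, not empty, and no further ε-move applies.

Reject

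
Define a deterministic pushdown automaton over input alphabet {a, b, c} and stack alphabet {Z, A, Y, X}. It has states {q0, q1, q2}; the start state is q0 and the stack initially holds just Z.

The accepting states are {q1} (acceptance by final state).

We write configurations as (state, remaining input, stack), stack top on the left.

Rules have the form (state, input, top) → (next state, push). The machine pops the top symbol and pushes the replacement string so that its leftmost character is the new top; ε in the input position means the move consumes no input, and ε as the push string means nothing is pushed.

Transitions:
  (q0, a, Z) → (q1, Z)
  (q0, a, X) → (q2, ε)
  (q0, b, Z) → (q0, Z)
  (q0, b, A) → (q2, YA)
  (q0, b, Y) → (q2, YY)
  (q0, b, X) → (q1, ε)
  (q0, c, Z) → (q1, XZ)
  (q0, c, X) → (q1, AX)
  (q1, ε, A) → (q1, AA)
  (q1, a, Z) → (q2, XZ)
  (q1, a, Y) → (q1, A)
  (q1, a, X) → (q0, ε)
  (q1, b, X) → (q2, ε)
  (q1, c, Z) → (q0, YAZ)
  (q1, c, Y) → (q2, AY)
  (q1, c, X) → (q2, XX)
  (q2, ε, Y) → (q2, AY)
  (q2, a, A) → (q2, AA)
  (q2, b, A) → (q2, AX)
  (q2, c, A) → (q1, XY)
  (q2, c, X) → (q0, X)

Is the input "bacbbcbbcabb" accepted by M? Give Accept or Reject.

Reject

(q0, bacbbcbbcabb, Z)
  read b, top Z: go to q0, push Z → (q0, acbbcbbcabb, Z)
  read a, top Z: go to q1, push Z → (q1, cbbcbbcabb, Z)
  read c, top Z: go to q0, push YAZ → (q0, bbcbbcabb, YAZ)
  read b, top Y: go to q2, push YY → (q2, bcbbcabb, YYAZ)
  ε-move, top Y: go to q2, push AY → (q2, bcbbcabb, AYYAZ)
  read b, top A: go to q2, push AX → (q2, cbbcabb, AXYYAZ)
  read c, top A: go to q1, push XY → (q1, bbcabb, XYXYYAZ)
  read b, top X: go to q2, push ε → (q2, bcabb, YXYYAZ)
  ε-move, top Y: go to q2, push AY → (q2, bcabb, AYXYYAZ)
  read b, top A: go to q2, push AX → (q2, cabb, AXYXYYAZ)
  read c, top A: go to q1, push XY → (q1, abb, XYXYXYYAZ)
  read a, top X: go to q0, push ε → (q0, bb, YXYXYYAZ)
  read b, top Y: go to q2, push YY → (q2, b, YYXYXYYAZ)
  ε-move, top Y: go to q2, push AY → (q2, b, AYYXYXYYAZ)
  read b, top A: go to q2, push AX → (q2, ε, AXYYXYXYYAZ)
All input consumed; state q2 ∉ F and no further ε-move applies.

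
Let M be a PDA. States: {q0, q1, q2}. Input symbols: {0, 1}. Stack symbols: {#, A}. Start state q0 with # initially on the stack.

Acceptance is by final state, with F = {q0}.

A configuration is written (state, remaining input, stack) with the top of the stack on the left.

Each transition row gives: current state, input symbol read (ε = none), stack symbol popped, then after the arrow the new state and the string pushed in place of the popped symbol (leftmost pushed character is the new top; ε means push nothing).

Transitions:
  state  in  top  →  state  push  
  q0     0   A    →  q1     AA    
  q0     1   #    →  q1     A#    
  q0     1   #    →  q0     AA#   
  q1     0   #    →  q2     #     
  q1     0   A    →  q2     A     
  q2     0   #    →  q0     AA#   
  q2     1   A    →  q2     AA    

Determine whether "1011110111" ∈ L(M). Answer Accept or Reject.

Reject

No computation consumes all input and reaches a final state.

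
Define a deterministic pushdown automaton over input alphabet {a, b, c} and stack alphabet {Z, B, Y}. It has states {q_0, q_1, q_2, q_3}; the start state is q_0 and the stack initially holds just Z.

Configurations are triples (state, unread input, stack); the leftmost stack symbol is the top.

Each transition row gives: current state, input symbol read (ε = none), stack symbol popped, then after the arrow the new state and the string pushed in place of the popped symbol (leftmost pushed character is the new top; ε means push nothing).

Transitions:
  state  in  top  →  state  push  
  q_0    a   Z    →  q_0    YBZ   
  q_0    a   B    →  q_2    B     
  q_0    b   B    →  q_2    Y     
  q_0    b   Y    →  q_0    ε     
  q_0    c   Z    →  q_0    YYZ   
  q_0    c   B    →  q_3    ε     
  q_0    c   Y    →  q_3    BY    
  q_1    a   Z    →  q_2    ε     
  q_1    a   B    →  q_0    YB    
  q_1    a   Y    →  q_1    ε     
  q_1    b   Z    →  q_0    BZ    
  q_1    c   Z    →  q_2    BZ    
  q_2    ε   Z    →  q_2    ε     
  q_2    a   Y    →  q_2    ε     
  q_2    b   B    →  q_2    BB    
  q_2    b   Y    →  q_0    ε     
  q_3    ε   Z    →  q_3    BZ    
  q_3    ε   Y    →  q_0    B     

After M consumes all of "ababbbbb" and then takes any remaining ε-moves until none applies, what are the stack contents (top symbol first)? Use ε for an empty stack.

BBBBBBZ

(q_0, ababbbbb, Z)
  read a, top Z: go to q_0, push YBZ → (q_0, babbbbb, YBZ)
  read b, top Y: go to q_0, push ε → (q_0, abbbbb, BZ)
  read a, top B: go to q_2, push B → (q_2, bbbbb, BZ)
  read b, top B: go to q_2, push BB → (q_2, bbbb, BBZ)
  read b, top B: go to q_2, push BB → (q_2, bbb, BBBZ)
  read b, top B: go to q_2, push BB → (q_2, bb, BBBBZ)
  read b, top B: go to q_2, push BB → (q_2, b, BBBBBZ)
  read b, top B: go to q_2, push BB → (q_2, ε, BBBBBBZ)
All input consumed in state q_2 with stack BBBBBBZ.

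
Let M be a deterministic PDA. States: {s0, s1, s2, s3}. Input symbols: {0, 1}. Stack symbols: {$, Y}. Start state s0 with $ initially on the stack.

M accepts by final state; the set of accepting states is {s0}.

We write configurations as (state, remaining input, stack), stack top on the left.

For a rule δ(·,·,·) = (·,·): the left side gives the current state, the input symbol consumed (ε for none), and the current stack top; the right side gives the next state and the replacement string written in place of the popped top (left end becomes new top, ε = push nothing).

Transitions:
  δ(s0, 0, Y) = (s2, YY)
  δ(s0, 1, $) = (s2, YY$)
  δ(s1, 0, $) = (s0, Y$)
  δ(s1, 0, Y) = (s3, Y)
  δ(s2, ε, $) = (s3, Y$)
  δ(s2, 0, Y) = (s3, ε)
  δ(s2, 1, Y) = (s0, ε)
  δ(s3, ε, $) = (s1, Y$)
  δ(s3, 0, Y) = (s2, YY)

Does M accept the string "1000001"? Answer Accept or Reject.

(s0, 1000001, $)
  read 1, top $: go to s2, push YY$ → (s2, 000001, YY$)
  read 0, top Y: go to s3, push ε → (s3, 00001, Y$)
  read 0, top Y: go to s2, push YY → (s2, 0001, YY$)
  read 0, top Y: go to s3, push ε → (s3, 001, Y$)
  read 0, top Y: go to s2, push YY → (s2, 01, YY$)
  read 0, top Y: go to s3, push ε → (s3, 1, Y$)
No transition applies at (s3, 1, Y$); input not fully consumed.

Reject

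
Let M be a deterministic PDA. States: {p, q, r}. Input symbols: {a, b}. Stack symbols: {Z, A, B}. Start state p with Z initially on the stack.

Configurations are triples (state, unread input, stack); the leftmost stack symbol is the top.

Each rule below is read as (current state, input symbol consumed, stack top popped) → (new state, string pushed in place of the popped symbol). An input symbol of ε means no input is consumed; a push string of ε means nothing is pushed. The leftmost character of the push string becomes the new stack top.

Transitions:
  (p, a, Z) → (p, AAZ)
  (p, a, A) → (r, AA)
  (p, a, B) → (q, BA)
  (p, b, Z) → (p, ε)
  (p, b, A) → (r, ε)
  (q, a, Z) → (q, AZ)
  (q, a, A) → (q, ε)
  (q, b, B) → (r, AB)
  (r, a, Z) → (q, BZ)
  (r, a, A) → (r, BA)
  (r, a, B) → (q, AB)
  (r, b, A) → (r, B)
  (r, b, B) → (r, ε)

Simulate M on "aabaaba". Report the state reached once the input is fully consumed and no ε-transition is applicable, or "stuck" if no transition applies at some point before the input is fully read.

(p, aabaaba, Z) ⊢ (p, abaaba, AAZ) ⊢ (r, baaba, AAAZ) ⊢ (r, aaba, BAAZ) ⊢ (q, aba, ABAAZ) ⊢ (q, ba, BAAZ) ⊢ (r, a, ABAAZ) ⊢ (r, ε, BABAAZ)
All input consumed; M is in state r.

r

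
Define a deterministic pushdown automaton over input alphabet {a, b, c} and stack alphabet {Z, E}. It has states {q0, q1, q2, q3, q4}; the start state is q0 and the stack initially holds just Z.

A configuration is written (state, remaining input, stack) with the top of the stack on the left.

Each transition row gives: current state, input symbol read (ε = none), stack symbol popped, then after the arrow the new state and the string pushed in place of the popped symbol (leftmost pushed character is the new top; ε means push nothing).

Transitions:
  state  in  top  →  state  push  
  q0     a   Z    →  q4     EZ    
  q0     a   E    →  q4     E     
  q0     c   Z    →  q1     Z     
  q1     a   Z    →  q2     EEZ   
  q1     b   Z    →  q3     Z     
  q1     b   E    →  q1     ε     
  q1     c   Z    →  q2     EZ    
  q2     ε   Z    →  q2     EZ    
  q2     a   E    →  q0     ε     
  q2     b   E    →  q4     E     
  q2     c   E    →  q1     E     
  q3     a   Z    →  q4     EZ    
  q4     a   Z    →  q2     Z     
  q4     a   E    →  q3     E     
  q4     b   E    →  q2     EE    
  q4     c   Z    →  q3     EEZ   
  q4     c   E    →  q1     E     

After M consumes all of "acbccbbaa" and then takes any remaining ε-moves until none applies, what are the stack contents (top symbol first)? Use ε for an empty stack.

(q0, acbccbbaa, Z) ⊢ (q4, cbccbbaa, EZ) ⊢ (q1, bccbbaa, EZ) ⊢ (q1, ccbbaa, Z) ⊢ (q2, cbbaa, EZ) ⊢ (q1, bbaa, EZ) ⊢ (q1, baa, Z) ⊢ (q3, aa, Z) ⊢ (q4, a, EZ) ⊢ (q3, ε, EZ)
All input consumed in state q3 with stack EZ.

EZ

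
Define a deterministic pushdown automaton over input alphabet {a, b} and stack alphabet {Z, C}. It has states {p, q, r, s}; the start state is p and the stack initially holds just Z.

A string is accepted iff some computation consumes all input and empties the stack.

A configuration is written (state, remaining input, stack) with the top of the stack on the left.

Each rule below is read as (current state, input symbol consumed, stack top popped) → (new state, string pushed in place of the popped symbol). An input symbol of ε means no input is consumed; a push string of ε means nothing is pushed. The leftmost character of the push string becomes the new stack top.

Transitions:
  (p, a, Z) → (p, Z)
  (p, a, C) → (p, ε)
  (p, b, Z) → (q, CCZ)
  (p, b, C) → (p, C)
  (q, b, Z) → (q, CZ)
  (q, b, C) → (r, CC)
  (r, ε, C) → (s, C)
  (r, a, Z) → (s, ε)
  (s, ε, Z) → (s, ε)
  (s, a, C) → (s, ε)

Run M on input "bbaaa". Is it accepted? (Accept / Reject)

Accept

(p, bbaaa, Z) ⊢ (q, baaa, CCZ) ⊢ (r, aaa, CCCZ) ⊢ (s, aaa, CCCZ) ⊢ (s, aa, CCZ) ⊢ (s, a, CZ) ⊢ (s, ε, Z) ⊢ (s, ε, ε)
All input consumed and the stack is empty.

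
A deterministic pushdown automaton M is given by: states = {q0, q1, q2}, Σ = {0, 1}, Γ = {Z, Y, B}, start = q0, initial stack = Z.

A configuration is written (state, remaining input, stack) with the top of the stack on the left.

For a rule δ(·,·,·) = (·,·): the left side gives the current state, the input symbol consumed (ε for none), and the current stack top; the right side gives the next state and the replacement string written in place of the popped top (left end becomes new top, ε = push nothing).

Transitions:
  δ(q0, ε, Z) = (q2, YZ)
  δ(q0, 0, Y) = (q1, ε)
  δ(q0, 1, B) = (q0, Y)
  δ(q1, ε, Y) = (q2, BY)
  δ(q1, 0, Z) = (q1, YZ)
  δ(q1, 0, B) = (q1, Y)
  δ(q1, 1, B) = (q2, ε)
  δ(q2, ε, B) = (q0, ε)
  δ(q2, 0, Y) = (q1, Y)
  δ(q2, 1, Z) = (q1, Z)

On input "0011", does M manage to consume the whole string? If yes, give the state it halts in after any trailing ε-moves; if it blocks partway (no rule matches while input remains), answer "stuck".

(q0, 0011, Z)
  ε-move, top Z: go to q2, push YZ → (q2, 0011, YZ)
  read 0, top Y: go to q1, push Y → (q1, 011, YZ)
  ε-move, top Y: go to q2, push BY → (q2, 011, BYZ)
  ε-move, top B: go to q0, push ε → (q0, 011, YZ)
  read 0, top Y: go to q1, push ε → (q1, 11, Z)
No transition for (q1, 1, top Z); M blocks with input 11 remaining.

stuck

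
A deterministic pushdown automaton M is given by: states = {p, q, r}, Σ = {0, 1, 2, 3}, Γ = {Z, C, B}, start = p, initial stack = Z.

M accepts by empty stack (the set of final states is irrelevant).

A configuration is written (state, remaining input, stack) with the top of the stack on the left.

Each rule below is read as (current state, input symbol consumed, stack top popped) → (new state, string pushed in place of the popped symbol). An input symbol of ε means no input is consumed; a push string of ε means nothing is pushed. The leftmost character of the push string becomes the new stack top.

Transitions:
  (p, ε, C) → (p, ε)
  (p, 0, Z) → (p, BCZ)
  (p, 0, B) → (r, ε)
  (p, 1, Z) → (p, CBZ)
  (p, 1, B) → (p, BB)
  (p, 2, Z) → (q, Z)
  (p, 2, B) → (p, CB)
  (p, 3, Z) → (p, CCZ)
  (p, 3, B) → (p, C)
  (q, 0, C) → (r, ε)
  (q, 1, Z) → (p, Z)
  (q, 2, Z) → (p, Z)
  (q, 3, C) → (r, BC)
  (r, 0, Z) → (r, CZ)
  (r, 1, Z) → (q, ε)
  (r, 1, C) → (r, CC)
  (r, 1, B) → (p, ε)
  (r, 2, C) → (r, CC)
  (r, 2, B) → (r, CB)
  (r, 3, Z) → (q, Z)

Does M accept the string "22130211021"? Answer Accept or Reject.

Reject

(p, 22130211021, Z) ⊢ (q, 2130211021, Z) ⊢ (p, 130211021, Z) ⊢ (p, 30211021, CBZ) ⊢ (p, 30211021, BZ) ⊢ (p, 0211021, CZ) ⊢ (p, 0211021, Z) ⊢ (p, 211021, BCZ) ⊢ (p, 11021, CBCZ) ⊢ (p, 11021, BCZ) ⊢ (p, 1021, BBCZ) ⊢ (p, 021, BBBCZ) ⊢ (r, 21, BBCZ) ⊢ (r, 1, CBBCZ) ⊢ (r, ε, CCBBCZ)
All input consumed; stack is CCBBCZ, not empty, and no further ε-move applies.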